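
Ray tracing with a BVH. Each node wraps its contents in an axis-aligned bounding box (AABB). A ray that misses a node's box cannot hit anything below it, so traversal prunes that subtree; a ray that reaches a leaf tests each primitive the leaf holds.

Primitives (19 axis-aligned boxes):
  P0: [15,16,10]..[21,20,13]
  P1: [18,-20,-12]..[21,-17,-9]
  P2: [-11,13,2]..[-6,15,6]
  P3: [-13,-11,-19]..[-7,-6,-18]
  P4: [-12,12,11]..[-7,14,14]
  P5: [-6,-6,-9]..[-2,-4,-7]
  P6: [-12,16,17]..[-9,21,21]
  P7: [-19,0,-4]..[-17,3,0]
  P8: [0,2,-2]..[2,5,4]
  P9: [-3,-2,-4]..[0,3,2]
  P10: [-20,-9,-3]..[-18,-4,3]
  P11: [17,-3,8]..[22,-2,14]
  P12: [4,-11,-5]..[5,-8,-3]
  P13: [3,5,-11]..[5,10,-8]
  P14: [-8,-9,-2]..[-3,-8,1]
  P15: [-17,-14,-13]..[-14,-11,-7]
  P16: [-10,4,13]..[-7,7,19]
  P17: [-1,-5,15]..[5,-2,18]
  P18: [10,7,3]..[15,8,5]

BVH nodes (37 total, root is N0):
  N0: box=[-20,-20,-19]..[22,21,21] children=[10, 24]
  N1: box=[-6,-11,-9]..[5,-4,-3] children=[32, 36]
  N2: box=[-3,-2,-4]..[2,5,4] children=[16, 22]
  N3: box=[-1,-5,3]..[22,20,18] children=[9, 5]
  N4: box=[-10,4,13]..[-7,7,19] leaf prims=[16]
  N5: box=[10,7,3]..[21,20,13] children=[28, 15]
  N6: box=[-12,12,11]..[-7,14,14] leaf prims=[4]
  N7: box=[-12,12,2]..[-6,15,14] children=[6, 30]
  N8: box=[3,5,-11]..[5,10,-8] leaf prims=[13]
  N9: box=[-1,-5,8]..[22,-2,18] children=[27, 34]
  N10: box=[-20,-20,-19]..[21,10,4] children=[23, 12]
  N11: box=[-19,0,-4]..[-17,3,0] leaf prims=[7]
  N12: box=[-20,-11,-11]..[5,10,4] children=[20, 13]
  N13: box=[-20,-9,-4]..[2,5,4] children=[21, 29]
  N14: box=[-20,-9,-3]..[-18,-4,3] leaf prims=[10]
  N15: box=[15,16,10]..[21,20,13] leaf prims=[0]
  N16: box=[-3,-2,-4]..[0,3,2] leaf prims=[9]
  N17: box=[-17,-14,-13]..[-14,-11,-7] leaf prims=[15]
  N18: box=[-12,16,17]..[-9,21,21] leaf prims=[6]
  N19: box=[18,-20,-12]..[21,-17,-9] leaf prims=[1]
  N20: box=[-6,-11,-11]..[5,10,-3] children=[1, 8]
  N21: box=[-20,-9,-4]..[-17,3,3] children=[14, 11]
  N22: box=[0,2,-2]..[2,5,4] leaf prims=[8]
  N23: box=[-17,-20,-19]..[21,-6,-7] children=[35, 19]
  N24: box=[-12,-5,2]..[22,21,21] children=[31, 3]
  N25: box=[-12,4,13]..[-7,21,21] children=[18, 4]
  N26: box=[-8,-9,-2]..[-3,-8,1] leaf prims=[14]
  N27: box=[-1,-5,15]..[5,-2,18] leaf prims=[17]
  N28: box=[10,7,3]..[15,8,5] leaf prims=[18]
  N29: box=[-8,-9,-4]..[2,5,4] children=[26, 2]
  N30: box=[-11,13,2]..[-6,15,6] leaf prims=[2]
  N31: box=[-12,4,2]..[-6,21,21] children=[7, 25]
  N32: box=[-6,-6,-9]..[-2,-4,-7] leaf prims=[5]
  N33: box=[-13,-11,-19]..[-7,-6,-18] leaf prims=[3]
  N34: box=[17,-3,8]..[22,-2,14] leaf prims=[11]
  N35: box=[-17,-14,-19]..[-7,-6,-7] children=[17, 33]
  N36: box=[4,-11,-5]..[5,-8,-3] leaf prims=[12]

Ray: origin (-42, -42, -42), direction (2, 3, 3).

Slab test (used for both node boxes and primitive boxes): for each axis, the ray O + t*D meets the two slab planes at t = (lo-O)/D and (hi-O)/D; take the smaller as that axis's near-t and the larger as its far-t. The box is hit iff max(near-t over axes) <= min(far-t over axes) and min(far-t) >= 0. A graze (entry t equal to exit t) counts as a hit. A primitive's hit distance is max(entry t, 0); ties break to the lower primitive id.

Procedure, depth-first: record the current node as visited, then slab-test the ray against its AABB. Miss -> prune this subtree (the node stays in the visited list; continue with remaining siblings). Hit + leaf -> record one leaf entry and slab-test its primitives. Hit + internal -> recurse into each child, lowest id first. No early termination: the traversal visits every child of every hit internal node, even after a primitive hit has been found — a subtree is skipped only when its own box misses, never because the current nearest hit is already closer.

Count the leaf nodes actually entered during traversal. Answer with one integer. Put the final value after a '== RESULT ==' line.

Walk:
N0 x:[11,32] y:[22/3,21] z:[23/3,21] -> hit [11,21], descend [10, 24]
  N10 x:[11,63/2] y:[22/3,52/3] z:[23/3,46/3] -> hit [11,46/3], descend [12, 23]
    N12 x:[11,47/2] y:[31/3,52/3] z:[31/3,46/3] -> hit [11,46/3], descend [13, 20]
      N13 x:[11,22] y:[11,47/3] z:[38/3,46/3] -> hit [38/3,46/3], descend [21, 29]
        N21 x:[11,25/2] y:[11,15] z:[38/3,15] -> miss, prune
        N29 x:[17,22] y:[11,47/3] z:[38/3,46/3] -> miss, prune
      N20 x:[18,47/2] y:[31/3,52/3] z:[31/3,13] -> miss, prune
    N23 x:[25/2,63/2] y:[22/3,12] z:[23/3,35/3] -> miss, prune
  N24 x:[15,32] y:[37/3,21] z:[44/3,21] -> hit [15,21], descend [3, 31]
    N3 x:[41/2,32] y:[37/3,62/3] z:[15,20] -> miss, prune
    N31 x:[15,18] y:[46/3,21] z:[44/3,21] -> hit [46/3,18], descend [7, 25]
      N7 x:[15,18] y:[18,19] z:[44/3,56/3] -> hit [18,18], descend [6, 30]
        N6 x:[15,35/2] y:[18,56/3] z:[53/3,56/3] -> miss, prune
        N30 x:[31/2,18] y:[55/3,19] z:[44/3,16] -> miss, prune
      N25 x:[15,35/2] y:[46/3,21] z:[55/3,21] -> miss, prune

15 AABB tests over nodes [0, 10, 12, 13, 21, 29, 20, 23, 24, 3, 31, 7, 6, 30, 25]; 0 leaves entered; closest miss.

== RESULT ==
0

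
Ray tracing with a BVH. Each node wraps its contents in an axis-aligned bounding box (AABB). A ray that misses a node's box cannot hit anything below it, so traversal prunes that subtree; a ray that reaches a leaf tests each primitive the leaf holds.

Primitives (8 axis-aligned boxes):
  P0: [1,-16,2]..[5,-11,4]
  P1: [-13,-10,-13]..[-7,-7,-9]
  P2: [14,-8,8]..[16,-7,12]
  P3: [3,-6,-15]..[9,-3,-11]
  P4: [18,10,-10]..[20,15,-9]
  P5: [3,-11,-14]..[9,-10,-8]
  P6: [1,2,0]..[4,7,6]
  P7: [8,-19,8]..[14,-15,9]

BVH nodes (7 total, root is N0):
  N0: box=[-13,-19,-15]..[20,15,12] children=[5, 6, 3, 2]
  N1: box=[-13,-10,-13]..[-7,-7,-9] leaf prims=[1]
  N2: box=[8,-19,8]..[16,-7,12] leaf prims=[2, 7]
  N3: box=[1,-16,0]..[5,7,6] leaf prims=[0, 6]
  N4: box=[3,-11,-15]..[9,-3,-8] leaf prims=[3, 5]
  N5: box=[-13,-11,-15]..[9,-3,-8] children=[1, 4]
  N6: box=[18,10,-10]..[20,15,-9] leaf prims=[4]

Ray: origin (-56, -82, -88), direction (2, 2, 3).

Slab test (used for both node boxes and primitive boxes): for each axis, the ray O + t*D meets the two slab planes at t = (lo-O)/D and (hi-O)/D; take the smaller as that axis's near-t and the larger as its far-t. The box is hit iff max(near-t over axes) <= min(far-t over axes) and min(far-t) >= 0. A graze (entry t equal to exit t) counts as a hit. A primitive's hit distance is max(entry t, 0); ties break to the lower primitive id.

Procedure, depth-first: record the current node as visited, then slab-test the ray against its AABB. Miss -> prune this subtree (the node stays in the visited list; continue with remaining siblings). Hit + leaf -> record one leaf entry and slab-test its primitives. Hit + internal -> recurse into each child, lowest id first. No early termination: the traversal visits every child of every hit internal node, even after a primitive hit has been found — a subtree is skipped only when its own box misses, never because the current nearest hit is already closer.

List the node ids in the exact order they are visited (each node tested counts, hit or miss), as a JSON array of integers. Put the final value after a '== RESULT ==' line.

Traverse from the root:
N0 x:[43/2,38] y:[63/2,97/2] z:[73/3,100/3] -> hit [63/2,100/3], descend [2, 3, 5, 6]
  N2 x:[32,36] y:[63/2,75/2] z:[32,100/3] -> hit [32,100/3] leaf, test {P2(miss), P7@t=32}
  N3 x:[57/2,61/2] y:[33,89/2] z:[88/3,94/3] -> miss, prune
  N5 x:[43/2,65/2] y:[71/2,79/2] z:[73/3,80/3] -> miss, prune
  N6 x:[37,38] y:[46,97/2] z:[26,79/3] -> miss, prune

Visited [0, 2, 3, 5, 6]. Tests: 5 box, 1 leaf. Nearest: P7.

== RESULT ==
[0, 2, 3, 5, 6]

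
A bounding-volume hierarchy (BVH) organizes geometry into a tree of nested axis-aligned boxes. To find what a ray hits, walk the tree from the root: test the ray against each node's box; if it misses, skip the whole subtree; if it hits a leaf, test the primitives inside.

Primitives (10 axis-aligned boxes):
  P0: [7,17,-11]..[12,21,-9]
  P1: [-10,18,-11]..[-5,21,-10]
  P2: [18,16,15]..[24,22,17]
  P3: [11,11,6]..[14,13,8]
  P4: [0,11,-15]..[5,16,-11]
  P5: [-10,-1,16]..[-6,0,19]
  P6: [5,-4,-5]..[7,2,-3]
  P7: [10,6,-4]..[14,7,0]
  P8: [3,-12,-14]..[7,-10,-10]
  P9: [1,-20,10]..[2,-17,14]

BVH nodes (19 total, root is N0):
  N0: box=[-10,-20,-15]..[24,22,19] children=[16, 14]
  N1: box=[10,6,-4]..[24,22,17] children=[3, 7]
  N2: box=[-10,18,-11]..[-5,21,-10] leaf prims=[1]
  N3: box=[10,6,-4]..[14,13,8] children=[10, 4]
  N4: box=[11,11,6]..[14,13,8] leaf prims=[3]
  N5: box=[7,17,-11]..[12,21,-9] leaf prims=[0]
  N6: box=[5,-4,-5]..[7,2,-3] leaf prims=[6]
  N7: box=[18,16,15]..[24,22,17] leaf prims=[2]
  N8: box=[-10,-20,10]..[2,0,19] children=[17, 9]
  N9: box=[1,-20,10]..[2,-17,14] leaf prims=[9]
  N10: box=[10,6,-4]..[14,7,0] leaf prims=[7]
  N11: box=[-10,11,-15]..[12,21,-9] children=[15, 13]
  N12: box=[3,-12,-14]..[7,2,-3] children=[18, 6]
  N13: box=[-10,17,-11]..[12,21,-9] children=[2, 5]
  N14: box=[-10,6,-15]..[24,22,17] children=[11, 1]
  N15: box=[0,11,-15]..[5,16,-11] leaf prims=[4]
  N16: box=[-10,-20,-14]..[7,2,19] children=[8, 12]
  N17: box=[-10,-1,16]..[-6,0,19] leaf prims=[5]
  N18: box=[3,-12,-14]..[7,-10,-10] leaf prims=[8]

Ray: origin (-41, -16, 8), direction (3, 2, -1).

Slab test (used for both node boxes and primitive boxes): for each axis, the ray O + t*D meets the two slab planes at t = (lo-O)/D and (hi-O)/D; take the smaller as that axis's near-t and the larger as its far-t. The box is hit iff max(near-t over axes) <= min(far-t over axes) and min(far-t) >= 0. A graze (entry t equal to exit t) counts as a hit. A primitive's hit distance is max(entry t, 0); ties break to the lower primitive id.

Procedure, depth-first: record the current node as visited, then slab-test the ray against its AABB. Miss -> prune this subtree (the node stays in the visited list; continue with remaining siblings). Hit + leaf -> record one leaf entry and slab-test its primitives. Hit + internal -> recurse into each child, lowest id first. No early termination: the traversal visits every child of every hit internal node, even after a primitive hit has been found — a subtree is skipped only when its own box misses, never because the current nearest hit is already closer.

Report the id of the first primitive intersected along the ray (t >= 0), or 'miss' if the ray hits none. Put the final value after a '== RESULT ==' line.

Walk:
N0 x:[31/3,65/3] y:[-2,19] z:[-11,23] -> hit [31/3,19], descend [14, 16]
  N14 x:[31/3,65/3] y:[11,19] z:[-9,23] -> hit [11,19], descend [1, 11]
    N1 x:[17,65/3] y:[11,19] z:[-9,12] -> miss, prune
    N11 x:[31/3,53/3] y:[27/2,37/2] z:[17,23] -> hit [17,53/3], descend [13, 15]
      N13 x:[31/3,53/3] y:[33/2,37/2] z:[17,19] -> hit [17,53/3], descend [2, 5]
        N2 x:[31/3,12] y:[17,37/2] z:[18,19] -> miss, prune
        N5 x:[16,53/3] y:[33/2,37/2] z:[17,19] -> hit [17,53/3] leaf, test {P0@t=17}
      N15 x:[41/3,46/3] y:[27/2,16] z:[19,23] -> miss, prune
  N16 x:[31/3,16] y:[-2,9] z:[-11,22] -> miss, prune

Summary -> nodes [0, 14, 1, 11, 13, 2, 5, 15, 16]; box-tests=9; leaf-entries=1; first=P0

== RESULT ==
0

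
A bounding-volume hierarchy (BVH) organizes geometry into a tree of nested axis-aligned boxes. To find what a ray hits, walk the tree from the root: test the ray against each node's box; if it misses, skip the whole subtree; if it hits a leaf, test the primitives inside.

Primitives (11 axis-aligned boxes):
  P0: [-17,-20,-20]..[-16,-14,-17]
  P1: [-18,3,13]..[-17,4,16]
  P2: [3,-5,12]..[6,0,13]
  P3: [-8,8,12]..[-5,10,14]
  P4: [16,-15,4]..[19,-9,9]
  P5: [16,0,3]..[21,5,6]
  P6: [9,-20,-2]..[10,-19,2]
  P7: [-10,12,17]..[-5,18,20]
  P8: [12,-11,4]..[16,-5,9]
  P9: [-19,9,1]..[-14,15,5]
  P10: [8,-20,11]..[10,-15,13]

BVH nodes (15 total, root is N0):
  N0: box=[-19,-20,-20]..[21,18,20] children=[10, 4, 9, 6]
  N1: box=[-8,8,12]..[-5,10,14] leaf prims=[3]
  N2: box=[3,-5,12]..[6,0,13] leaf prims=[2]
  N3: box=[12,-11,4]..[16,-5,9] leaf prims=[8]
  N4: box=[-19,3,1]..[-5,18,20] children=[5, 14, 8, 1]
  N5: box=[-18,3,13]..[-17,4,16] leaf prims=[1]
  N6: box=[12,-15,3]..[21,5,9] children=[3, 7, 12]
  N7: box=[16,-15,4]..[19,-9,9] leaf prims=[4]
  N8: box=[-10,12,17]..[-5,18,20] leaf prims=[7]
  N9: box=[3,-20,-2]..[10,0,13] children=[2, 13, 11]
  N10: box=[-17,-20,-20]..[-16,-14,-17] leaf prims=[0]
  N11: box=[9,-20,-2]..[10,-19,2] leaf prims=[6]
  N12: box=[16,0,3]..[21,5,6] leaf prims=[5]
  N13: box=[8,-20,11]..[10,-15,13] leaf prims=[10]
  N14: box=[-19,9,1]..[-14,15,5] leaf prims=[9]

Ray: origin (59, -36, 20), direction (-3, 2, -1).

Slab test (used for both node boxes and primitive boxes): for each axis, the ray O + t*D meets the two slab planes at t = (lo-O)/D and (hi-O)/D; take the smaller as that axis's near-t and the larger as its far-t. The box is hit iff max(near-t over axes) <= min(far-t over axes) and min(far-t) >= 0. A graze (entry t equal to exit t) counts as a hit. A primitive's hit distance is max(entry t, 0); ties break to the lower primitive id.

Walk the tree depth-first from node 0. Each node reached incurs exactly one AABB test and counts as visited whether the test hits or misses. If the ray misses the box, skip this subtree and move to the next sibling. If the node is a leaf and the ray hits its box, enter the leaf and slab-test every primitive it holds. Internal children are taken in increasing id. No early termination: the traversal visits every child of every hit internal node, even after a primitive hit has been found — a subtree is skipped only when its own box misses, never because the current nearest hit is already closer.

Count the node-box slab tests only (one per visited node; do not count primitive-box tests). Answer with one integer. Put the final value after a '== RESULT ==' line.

Traverse from the root:
N0 x:[38/3,26] y:[8,27] z:[0,40] -> hit [38/3,26], descend [4, 6, 9, 10]
  N4 x:[64/3,26] y:[39/2,27] z:[0,19] -> miss, prune
  N6 x:[38/3,47/3] y:[21/2,41/2] z:[11,17] -> hit [38/3,47/3], descend [3, 7, 12]
    N3 x:[43/3,47/3] y:[25/2,31/2] z:[11,16] -> hit [43/3,31/2] leaf, test {P8@t=43/3}
    N7 x:[40/3,43/3] y:[21/2,27/2] z:[11,16] -> hit [40/3,27/2] leaf, test {P4@t=40/3}
    N12 x:[38/3,43/3] y:[18,41/2] z:[14,17] -> miss, prune
  N9 x:[49/3,56/3] y:[8,18] z:[7,22] -> hit [49/3,18], descend [2, 11, 13]
    N2 x:[53/3,56/3] y:[31/2,18] z:[7,8] -> miss, prune
    N11 x:[49/3,50/3] y:[8,17/2] z:[18,22] -> miss, prune
    N13 x:[49/3,17] y:[8,21/2] z:[7,9] -> miss, prune
  N10 x:[25,76/3] y:[8,11] z:[37,40] -> miss, prune

Summary -> nodes [0, 4, 6, 3, 7, 12, 9, 2, 11, 13, 10]; box-tests=11; leaf-entries=2; first=P4

== RESULT ==
11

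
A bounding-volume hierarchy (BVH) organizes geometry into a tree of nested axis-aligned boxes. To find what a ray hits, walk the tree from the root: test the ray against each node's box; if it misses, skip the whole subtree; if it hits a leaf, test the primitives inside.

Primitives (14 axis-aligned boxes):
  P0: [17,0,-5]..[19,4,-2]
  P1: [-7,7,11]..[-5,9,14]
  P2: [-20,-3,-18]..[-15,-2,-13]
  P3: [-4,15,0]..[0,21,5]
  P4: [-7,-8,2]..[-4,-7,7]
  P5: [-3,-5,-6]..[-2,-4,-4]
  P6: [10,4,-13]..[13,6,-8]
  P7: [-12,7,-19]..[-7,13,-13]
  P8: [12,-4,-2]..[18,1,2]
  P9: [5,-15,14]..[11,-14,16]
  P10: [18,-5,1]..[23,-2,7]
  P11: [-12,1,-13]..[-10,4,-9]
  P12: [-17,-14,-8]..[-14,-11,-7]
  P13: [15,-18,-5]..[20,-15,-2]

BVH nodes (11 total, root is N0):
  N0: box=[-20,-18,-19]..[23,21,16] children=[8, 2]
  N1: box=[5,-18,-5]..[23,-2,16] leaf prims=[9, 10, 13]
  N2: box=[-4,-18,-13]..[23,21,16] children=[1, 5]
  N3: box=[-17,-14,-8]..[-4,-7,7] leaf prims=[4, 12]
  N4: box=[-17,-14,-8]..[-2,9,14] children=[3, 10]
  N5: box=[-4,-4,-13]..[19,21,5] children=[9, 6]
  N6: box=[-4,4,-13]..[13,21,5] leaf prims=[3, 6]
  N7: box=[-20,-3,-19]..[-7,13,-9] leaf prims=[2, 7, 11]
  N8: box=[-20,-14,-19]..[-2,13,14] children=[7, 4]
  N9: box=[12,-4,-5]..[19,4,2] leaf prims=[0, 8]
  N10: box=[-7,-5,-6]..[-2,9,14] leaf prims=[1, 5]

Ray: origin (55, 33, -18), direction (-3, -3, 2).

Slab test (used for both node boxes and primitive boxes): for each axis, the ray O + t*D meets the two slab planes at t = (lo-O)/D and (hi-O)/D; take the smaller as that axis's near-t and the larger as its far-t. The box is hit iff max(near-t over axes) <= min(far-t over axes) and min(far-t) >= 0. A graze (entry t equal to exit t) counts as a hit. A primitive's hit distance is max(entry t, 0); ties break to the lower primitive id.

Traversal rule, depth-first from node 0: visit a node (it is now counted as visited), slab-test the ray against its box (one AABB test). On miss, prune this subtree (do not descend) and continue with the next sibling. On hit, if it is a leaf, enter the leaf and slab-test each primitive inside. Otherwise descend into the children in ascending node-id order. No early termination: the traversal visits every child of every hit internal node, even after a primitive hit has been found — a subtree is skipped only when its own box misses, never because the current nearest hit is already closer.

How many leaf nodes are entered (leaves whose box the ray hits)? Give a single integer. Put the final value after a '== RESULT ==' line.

Traverse from the root:
N0 x:[32/3,25] y:[4,17] z:[-1/2,17] -> hit [32/3,17], descend [2, 8]
  N2 x:[32/3,59/3] y:[4,17] z:[5/2,17] -> hit [32/3,17], descend [1, 5]
    N1 x:[32/3,50/3] y:[35/3,17] z:[13/2,17] -> hit [35/3,50/3] leaf, test {P9@t=16, P10@t=35/3, P13(miss)}
    N5 x:[12,59/3] y:[4,37/3] z:[5/2,23/2] -> miss, prune
  N8 x:[19,25] y:[20/3,47/3] z:[-1/2,16] -> miss, prune

5 AABB tests over nodes [0, 2, 1, 5, 8]; 1 leaf entered; closest P10.

== RESULT ==
1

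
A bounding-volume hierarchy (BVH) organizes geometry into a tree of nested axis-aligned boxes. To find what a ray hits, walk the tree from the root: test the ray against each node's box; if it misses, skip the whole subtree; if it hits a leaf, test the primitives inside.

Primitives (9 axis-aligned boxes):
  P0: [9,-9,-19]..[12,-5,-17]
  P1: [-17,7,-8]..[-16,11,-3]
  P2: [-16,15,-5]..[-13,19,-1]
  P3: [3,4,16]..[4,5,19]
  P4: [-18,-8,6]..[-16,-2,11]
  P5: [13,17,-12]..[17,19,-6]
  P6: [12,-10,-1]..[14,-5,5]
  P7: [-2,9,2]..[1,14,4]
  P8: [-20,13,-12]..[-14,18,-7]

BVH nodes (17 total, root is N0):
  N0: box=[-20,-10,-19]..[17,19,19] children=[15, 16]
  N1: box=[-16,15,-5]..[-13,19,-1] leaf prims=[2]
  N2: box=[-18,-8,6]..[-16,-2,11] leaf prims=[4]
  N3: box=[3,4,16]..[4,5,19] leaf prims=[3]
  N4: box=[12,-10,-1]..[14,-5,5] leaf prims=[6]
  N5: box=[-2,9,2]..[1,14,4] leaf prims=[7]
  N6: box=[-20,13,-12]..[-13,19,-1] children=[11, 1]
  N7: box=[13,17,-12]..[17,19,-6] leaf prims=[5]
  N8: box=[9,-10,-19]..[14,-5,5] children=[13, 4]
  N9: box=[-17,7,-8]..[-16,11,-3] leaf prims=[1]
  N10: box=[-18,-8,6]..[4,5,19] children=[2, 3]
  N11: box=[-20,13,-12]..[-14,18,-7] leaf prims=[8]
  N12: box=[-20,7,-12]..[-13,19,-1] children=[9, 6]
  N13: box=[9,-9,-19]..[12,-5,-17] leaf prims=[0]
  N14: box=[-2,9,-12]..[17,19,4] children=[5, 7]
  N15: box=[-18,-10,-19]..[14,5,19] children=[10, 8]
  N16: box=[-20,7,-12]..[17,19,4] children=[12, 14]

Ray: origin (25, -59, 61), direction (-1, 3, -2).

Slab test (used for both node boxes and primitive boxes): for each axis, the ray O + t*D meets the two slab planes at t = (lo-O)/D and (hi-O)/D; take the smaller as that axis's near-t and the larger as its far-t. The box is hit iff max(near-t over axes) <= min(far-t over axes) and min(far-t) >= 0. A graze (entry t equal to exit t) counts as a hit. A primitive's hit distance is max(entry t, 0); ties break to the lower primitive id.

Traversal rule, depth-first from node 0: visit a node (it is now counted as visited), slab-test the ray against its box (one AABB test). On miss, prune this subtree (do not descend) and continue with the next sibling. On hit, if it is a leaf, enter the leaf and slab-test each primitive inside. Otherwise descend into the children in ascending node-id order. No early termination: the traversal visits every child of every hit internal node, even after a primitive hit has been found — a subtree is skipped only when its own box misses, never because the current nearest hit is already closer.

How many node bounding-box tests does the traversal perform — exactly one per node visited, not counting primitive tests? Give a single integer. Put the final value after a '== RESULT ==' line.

Trace the traversal:
N0 x:[8,45] y:[49/3,26] z:[21,40] -> hit [21,26], descend [15, 16]
  N15 x:[11,43] y:[49/3,64/3] z:[21,40] -> hit [21,64/3], descend [8, 10]
    N8 x:[11,16] y:[49/3,18] z:[28,40] -> miss, prune
    N10 x:[21,43] y:[17,64/3] z:[21,55/2] -> hit [21,64/3], descend [2, 3]
      N2 x:[41,43] y:[17,19] z:[25,55/2] -> miss, prune
      N3 x:[21,22] y:[21,64/3] z:[21,45/2] -> hit [21,64/3] leaf, test {P3@t=21}
  N16 x:[8,45] y:[22,26] z:[57/2,73/2] -> miss, prune

7 AABB tests over nodes [0, 15, 8, 10, 2, 3, 16]; 1 leaf entered; closest P3.

== RESULT ==
7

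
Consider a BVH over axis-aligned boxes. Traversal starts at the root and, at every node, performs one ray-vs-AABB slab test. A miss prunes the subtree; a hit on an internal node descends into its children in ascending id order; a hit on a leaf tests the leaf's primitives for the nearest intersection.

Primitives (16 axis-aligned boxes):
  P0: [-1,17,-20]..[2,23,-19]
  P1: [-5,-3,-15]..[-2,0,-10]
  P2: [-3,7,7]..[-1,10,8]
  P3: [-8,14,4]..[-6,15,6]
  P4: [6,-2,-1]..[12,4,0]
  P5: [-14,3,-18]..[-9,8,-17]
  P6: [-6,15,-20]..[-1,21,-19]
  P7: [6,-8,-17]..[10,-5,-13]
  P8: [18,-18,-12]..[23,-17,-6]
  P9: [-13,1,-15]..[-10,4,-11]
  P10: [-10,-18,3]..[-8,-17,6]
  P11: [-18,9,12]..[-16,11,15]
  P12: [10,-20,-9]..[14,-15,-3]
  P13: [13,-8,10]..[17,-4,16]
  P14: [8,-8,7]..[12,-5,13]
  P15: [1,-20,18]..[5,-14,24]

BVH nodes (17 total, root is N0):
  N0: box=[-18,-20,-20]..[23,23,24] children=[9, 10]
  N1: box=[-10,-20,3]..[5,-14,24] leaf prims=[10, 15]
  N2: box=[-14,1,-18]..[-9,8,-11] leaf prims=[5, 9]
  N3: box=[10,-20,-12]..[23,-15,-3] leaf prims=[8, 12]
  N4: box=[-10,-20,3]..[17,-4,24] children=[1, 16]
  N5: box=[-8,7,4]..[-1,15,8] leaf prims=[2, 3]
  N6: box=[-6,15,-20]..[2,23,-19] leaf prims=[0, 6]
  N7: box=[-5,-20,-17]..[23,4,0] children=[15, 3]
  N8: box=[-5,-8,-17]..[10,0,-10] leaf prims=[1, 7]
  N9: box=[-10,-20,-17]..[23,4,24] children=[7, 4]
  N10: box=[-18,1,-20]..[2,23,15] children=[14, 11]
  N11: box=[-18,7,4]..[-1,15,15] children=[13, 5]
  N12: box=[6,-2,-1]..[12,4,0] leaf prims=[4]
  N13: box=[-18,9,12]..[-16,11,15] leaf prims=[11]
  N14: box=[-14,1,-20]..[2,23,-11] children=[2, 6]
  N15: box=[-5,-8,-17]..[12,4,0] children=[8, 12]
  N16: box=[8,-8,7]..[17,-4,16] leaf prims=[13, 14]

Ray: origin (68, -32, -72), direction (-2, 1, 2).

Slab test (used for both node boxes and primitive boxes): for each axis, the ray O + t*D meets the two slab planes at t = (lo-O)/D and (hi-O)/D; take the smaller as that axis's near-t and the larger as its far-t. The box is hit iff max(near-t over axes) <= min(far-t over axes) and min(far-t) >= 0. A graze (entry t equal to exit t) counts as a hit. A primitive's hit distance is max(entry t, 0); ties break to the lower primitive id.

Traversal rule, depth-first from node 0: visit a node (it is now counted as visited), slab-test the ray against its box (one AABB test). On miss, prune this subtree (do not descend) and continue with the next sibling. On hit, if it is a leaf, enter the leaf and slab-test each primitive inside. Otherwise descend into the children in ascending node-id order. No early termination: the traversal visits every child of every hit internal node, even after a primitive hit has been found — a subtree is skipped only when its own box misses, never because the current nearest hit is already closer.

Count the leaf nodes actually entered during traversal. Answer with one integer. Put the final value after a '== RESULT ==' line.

Trace the traversal:
N0 x:[45/2,43] y:[12,55] z:[26,48] -> hit [26,43], descend [9, 10]
  N9 x:[45/2,39] y:[12,36] z:[55/2,48] -> hit [55/2,36], descend [4, 7]
    N4 x:[51/2,39] y:[12,28] z:[75/2,48] -> miss, prune
    N7 x:[45/2,73/2] y:[12,36] z:[55/2,36] -> hit [55/2,36], descend [3, 15]
      N3 x:[45/2,29] y:[12,17] z:[30,69/2] -> miss, prune
      N15 x:[28,73/2] y:[24,36] z:[55/2,36] -> hit [28,36], descend [8, 12]
        N8 x:[29,73/2] y:[24,32] z:[55/2,31] -> hit [29,31] leaf, test {P1(miss), P7(miss)}
        N12 x:[28,31] y:[30,36] z:[71/2,36] -> miss, prune
  N10 x:[33,43] y:[33,55] z:[26,87/2] -> hit [33,43], descend [11, 14]
    N11 x:[69/2,43] y:[39,47] z:[38,87/2] -> hit [39,43], descend [5, 13]
      N5 x:[69/2,38] y:[39,47] z:[38,40] -> miss, prune
      N13 x:[42,43] y:[41,43] z:[42,87/2] -> hit [42,43] leaf, test {P11@t=42}
    N14 x:[33,41] y:[33,55] z:[26,61/2] -> miss, prune

Visited [0, 9, 4, 7, 3, 15, 8, 12, 10, 11, 5, 13, 14]. Tests: 13 box, 2 leaf. Nearest: P11.

== RESULT ==
2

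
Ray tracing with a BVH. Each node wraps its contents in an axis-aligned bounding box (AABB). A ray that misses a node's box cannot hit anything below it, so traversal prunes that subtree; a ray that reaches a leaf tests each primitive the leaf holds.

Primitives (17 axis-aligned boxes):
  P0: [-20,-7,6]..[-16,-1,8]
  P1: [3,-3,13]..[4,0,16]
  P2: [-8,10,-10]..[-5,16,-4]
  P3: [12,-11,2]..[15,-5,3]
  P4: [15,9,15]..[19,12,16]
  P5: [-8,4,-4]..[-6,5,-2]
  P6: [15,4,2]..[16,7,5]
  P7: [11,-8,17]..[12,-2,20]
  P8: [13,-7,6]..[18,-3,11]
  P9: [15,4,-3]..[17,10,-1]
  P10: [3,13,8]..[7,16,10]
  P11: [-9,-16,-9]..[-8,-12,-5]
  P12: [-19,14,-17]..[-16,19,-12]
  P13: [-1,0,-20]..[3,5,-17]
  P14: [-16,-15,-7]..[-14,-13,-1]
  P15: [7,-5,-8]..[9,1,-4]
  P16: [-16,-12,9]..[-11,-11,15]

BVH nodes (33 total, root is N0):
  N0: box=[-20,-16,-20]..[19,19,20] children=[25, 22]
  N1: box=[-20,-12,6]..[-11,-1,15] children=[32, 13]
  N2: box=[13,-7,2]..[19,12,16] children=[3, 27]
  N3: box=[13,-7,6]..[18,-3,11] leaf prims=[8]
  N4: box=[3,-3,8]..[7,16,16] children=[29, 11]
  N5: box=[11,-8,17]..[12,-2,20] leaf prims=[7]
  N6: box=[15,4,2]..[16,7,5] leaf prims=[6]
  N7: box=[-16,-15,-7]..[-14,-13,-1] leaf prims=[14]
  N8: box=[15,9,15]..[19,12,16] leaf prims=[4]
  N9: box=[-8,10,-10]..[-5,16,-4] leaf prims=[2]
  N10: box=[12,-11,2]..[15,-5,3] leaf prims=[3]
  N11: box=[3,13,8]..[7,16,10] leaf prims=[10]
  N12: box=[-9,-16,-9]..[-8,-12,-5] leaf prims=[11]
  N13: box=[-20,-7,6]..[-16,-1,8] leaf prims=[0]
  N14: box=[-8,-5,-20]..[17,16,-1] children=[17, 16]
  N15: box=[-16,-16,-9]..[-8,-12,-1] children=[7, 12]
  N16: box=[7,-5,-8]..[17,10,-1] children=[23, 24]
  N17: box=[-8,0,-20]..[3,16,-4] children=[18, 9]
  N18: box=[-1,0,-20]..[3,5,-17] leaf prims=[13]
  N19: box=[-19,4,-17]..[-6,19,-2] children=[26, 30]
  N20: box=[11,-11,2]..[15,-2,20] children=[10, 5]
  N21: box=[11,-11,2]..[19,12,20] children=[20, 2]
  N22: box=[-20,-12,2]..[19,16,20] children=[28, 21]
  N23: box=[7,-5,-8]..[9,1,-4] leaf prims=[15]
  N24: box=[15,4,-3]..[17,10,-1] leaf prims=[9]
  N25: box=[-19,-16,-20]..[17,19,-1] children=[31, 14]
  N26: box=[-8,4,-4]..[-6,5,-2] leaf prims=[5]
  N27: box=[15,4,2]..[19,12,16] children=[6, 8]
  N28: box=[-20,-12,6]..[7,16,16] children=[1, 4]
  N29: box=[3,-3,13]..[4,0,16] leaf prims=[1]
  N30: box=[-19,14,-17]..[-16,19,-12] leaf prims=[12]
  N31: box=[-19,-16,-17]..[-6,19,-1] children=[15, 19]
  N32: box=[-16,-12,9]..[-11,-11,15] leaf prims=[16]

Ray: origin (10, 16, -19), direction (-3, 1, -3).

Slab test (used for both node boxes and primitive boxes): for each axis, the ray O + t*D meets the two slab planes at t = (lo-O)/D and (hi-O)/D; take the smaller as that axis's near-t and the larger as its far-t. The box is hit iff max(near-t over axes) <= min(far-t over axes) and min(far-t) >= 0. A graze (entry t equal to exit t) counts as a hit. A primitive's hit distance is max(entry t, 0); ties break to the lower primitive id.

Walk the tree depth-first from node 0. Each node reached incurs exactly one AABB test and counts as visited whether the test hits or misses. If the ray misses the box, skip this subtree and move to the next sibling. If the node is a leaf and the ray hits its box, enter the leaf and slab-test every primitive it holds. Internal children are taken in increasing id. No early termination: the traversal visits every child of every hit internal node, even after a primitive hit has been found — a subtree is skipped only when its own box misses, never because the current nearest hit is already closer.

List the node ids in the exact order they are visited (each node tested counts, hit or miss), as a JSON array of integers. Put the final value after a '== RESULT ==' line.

Walk:
N0 x:[-3,10] y:[-32,3] z:[-13,1/3] -> hit [-3,1/3], descend [22, 25]
  N22 x:[-3,10] y:[-28,0] z:[-13,-7] -> miss, prune
  N25 x:[-7/3,29/3] y:[-32,3] z:[-6,1/3] -> hit [-7/3,1/3], descend [14, 31]
    N14 x:[-7/3,6] y:[-21,0] z:[-6,1/3] -> hit [-7/3,0], descend [16, 17]
      N16 x:[-7/3,1] y:[-21,-6] z:[-6,-11/3] -> miss, prune
      N17 x:[7/3,6] y:[-16,0] z:[-5,1/3] -> miss, prune
    N31 x:[16/3,29/3] y:[-32,3] z:[-6,-2/3] -> miss, prune

order=[0, 22, 25, 14, 16, 17, 31]  |boxes|=7  |leaves|=0  hit=miss

== RESULT ==
[0, 22, 25, 14, 16, 17, 31]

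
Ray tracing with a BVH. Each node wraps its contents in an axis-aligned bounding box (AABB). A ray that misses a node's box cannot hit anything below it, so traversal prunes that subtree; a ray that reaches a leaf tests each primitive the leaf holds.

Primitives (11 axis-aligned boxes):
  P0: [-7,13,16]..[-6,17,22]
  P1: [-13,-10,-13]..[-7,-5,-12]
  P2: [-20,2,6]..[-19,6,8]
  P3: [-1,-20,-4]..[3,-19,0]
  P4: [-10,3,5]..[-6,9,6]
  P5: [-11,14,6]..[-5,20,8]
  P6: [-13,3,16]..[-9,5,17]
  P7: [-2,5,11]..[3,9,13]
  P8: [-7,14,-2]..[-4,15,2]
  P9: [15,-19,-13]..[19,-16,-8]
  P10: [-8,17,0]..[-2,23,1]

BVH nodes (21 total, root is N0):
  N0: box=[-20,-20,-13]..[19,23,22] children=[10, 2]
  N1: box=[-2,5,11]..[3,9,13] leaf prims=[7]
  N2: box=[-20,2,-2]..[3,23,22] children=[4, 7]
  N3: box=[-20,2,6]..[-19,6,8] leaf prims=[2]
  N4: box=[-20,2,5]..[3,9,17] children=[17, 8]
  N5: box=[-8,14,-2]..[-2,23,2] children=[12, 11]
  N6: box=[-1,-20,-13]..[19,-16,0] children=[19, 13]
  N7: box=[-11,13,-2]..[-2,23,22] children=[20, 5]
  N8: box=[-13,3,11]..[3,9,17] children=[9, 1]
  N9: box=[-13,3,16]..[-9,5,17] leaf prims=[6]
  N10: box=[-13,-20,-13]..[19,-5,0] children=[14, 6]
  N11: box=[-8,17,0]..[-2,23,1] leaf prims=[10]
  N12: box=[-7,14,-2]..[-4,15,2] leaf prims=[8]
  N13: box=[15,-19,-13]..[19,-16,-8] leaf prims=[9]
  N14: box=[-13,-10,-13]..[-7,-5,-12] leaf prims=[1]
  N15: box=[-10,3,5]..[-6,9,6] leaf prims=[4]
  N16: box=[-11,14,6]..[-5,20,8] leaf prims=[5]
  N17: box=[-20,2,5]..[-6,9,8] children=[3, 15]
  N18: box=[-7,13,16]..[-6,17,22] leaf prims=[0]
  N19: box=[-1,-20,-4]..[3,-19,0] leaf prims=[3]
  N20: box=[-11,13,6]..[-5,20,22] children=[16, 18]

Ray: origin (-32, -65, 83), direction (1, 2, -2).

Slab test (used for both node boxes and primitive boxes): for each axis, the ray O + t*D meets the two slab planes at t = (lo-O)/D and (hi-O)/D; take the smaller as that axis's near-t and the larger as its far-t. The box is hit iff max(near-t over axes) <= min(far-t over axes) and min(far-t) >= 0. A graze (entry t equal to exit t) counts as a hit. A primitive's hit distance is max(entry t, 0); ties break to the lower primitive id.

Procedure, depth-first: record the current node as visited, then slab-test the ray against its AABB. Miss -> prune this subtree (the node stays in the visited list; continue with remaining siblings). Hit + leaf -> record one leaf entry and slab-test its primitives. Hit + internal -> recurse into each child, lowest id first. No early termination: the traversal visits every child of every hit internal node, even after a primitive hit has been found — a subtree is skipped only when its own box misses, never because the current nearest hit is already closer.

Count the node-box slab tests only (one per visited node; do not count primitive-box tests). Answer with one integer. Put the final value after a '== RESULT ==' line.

Walk:
N0 x:[12,51] y:[45/2,44] z:[61/2,48] -> hit [61/2,44], descend [2, 10]
  N2 x:[12,35] y:[67/2,44] z:[61/2,85/2] -> hit [67/2,35], descend [4, 7]
    N4 x:[12,35] y:[67/2,37] z:[33,39] -> hit [67/2,35], descend [8, 17]
      N8 x:[19,35] y:[34,37] z:[33,36] -> hit [34,35], descend [1, 9]
        N1 x:[30,35] y:[35,37] z:[35,36] -> hit [35,35] leaf, test {P7@t=35}
        N9 x:[19,23] y:[34,35] z:[33,67/2] -> miss, prune
      N17 x:[12,26] y:[67/2,37] z:[75/2,39] -> miss, prune
    N7 x:[21,30] y:[39,44] z:[61/2,85/2] -> miss, prune
  N10 x:[19,51] y:[45/2,30] z:[83/2,48] -> miss, prune

Visited [0, 2, 4, 8, 1, 9, 17, 7, 10]. Tests: 9 box, 1 leaf. Nearest: P7.

== RESULT ==
9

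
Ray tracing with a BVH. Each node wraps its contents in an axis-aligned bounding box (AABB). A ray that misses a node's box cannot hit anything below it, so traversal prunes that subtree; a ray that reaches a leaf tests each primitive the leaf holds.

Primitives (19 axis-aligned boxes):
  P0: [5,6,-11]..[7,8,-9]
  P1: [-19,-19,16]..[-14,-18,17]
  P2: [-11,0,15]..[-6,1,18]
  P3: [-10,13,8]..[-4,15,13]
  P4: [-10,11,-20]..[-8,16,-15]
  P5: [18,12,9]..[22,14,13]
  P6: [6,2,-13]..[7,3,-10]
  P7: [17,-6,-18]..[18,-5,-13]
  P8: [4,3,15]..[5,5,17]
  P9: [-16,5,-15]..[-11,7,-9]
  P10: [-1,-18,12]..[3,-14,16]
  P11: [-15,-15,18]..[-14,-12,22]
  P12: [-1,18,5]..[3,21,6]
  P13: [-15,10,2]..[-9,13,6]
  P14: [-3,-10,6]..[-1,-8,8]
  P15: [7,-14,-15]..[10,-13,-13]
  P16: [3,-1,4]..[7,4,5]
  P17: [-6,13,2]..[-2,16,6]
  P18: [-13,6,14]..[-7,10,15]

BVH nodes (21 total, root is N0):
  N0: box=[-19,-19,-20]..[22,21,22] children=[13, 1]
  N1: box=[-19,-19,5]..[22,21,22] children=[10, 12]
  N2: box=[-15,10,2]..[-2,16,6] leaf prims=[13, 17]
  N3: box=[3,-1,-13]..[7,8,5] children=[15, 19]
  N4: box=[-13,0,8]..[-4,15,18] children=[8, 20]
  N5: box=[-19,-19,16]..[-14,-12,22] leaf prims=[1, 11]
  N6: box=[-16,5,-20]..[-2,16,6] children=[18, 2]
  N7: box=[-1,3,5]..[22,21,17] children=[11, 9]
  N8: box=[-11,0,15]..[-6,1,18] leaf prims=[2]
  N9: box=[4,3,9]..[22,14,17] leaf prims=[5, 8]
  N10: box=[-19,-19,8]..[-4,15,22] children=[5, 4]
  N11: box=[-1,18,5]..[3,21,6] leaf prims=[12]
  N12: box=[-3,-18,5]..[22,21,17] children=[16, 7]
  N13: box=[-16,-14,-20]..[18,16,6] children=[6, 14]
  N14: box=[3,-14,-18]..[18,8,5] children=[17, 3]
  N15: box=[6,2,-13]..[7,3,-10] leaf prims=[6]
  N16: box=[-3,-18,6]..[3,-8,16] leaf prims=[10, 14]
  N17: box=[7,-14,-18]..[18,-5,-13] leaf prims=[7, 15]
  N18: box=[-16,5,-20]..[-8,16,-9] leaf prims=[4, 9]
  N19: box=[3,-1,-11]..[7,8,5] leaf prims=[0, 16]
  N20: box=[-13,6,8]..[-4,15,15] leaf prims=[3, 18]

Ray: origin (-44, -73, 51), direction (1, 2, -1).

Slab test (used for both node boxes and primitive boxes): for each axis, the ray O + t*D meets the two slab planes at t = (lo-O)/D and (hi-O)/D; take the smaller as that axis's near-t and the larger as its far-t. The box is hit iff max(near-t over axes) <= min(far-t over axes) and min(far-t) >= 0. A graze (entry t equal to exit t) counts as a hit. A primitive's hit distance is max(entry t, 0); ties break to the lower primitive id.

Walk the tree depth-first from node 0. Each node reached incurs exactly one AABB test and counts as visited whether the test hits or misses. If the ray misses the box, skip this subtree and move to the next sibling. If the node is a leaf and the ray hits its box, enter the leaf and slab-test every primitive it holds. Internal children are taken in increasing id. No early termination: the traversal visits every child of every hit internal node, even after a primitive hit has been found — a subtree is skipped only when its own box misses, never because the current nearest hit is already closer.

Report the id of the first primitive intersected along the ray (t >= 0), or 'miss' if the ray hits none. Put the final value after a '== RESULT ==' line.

Trace the traversal:
N0 x:[25,66] y:[27,47] z:[29,71] -> hit [29,47], descend [1, 13]
  N1 x:[25,66] y:[27,47] z:[29,46] -> hit [29,46], descend [10, 12]
    N10 x:[25,40] y:[27,44] z:[29,43] -> hit [29,40], descend [4, 5]
      N4 x:[31,40] y:[73/2,44] z:[33,43] -> hit [73/2,40], descend [8, 20]
        N8 x:[33,38] y:[73/2,37] z:[33,36] -> miss, prune
        N20 x:[31,40] y:[79/2,44] z:[36,43] -> hit [79/2,40] leaf, test {P3(miss), P18(miss)}
      N5 x:[25,30] y:[27,61/2] z:[29,35] -> hit [29,30] leaf, test {P1(miss), P11@t=29}
    N12 x:[41,66] y:[55/2,47] z:[34,46] -> hit [41,46], descend [7, 16]
      N7 x:[43,66] y:[38,47] z:[34,46] -> hit [43,46], descend [9, 11]
        N9 x:[48,66] y:[38,87/2] z:[34,42] -> miss, prune
        N11 x:[43,47] y:[91/2,47] z:[45,46] -> hit [91/2,46] leaf, test {P12@t=91/2}
      N16 x:[41,47] y:[55/2,65/2] z:[35,45] -> miss, prune
  N13 x:[28,62] y:[59/2,89/2] z:[45,71] -> miss, prune

order=[0, 1, 10, 4, 8, 20, 5, 12, 7, 9, 11, 16, 13]  |boxes|=13  |leaves|=3  hit=P11

== RESULT ==
11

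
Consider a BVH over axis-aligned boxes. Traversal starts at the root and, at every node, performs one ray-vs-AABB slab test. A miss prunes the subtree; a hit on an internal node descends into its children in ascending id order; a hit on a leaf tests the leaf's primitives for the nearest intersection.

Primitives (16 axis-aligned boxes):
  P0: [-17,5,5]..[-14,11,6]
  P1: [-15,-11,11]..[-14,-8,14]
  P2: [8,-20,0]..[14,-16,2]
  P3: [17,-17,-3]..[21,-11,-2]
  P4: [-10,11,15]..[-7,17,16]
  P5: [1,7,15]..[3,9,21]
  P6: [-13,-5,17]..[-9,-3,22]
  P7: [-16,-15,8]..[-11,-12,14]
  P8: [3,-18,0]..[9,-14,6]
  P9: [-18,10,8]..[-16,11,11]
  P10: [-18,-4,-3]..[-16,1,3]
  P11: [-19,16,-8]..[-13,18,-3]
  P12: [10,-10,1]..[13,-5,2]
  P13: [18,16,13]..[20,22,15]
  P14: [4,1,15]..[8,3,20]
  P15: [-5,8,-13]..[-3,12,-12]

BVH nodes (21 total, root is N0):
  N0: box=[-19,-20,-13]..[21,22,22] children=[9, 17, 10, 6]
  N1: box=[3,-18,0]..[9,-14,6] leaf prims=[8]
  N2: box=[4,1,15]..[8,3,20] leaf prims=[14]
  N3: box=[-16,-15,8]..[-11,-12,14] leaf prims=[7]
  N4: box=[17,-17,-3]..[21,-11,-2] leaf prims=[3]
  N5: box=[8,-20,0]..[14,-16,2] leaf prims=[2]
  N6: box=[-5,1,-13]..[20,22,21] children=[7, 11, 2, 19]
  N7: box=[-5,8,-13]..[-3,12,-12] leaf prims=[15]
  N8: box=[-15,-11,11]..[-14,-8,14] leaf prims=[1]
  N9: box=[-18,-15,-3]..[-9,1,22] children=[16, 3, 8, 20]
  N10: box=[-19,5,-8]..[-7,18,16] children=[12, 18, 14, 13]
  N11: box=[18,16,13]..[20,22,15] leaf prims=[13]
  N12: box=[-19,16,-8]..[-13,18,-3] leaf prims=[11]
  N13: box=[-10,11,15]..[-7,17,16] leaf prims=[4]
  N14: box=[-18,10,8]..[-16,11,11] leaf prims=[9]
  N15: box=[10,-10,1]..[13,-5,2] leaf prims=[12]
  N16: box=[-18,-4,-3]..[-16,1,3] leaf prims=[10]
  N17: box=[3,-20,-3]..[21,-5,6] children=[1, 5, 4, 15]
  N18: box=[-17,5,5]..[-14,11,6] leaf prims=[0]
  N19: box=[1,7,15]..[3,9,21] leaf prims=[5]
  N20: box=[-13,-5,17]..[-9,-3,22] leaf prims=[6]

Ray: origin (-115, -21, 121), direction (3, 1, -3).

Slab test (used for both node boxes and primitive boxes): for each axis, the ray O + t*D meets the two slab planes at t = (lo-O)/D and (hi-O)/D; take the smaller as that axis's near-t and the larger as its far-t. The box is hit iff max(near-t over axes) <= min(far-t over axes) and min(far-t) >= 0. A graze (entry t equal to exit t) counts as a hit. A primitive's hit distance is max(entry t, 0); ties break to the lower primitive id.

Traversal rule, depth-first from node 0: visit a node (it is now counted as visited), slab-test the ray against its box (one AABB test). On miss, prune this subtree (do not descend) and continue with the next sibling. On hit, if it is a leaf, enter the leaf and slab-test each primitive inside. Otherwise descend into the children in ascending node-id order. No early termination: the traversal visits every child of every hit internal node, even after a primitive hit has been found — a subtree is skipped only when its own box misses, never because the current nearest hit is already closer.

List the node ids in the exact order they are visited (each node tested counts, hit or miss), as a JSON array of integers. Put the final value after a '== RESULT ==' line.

Trace the traversal:
N0 x:[32,136/3] y:[1,43] z:[33,134/3] -> hit [33,43], descend [6, 9, 10, 17]
  N6 x:[110/3,45] y:[22,43] z:[100/3,134/3] -> hit [110/3,43], descend [2, 7, 11, 19]
    N2 x:[119/3,41] y:[22,24] z:[101/3,106/3] -> miss, prune
    N7 x:[110/3,112/3] y:[29,33] z:[133/3,134/3] -> miss, prune
    N11 x:[133/3,45] y:[37,43] z:[106/3,36] -> miss, prune
    N19 x:[116/3,118/3] y:[28,30] z:[100/3,106/3] -> miss, prune
  N9 x:[97/3,106/3] y:[6,22] z:[33,124/3] -> miss, prune
  N10 x:[32,36] y:[26,39] z:[35,43] -> hit [35,36], descend [12, 13, 14, 18]
    N12 x:[32,34] y:[37,39] z:[124/3,43] -> miss, prune
    N13 x:[35,36] y:[32,38] z:[35,106/3] -> hit [35,106/3] leaf, test {P4@t=35}
    N14 x:[97/3,33] y:[31,32] z:[110/3,113/3] -> miss, prune
    N18 x:[98/3,101/3] y:[26,32] z:[115/3,116/3] -> miss, prune
  N17 x:[118/3,136/3] y:[1,16] z:[115/3,124/3] -> miss, prune

Visited [0, 6, 2, 7, 11, 19, 9, 10, 12, 13, 14, 18, 17]. Tests: 13 box, 1 leaf. Nearest: P4.

== RESULT ==
[0, 6, 2, 7, 11, 19, 9, 10, 12, 13, 14, 18, 17]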